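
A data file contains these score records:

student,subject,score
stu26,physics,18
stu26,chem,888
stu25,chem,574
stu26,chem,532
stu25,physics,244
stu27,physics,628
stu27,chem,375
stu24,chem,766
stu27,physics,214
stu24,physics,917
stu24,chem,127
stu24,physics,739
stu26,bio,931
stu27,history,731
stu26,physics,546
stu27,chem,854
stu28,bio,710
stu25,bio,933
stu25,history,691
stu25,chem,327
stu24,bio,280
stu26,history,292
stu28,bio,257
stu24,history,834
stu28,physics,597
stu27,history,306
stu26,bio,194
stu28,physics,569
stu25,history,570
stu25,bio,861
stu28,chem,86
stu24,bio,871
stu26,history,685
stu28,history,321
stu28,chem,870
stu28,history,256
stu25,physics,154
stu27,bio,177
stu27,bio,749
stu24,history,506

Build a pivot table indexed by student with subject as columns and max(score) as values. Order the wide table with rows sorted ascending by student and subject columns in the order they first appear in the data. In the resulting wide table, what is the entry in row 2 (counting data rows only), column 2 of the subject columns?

574

With rows sorted ascending by student, row 2 is student=stu25. subject columns in first-appearance order: physics, chem, bio, history; column 2 is chem.
Long rows with student=stu25, subject=chem: max(574, 327) = 574.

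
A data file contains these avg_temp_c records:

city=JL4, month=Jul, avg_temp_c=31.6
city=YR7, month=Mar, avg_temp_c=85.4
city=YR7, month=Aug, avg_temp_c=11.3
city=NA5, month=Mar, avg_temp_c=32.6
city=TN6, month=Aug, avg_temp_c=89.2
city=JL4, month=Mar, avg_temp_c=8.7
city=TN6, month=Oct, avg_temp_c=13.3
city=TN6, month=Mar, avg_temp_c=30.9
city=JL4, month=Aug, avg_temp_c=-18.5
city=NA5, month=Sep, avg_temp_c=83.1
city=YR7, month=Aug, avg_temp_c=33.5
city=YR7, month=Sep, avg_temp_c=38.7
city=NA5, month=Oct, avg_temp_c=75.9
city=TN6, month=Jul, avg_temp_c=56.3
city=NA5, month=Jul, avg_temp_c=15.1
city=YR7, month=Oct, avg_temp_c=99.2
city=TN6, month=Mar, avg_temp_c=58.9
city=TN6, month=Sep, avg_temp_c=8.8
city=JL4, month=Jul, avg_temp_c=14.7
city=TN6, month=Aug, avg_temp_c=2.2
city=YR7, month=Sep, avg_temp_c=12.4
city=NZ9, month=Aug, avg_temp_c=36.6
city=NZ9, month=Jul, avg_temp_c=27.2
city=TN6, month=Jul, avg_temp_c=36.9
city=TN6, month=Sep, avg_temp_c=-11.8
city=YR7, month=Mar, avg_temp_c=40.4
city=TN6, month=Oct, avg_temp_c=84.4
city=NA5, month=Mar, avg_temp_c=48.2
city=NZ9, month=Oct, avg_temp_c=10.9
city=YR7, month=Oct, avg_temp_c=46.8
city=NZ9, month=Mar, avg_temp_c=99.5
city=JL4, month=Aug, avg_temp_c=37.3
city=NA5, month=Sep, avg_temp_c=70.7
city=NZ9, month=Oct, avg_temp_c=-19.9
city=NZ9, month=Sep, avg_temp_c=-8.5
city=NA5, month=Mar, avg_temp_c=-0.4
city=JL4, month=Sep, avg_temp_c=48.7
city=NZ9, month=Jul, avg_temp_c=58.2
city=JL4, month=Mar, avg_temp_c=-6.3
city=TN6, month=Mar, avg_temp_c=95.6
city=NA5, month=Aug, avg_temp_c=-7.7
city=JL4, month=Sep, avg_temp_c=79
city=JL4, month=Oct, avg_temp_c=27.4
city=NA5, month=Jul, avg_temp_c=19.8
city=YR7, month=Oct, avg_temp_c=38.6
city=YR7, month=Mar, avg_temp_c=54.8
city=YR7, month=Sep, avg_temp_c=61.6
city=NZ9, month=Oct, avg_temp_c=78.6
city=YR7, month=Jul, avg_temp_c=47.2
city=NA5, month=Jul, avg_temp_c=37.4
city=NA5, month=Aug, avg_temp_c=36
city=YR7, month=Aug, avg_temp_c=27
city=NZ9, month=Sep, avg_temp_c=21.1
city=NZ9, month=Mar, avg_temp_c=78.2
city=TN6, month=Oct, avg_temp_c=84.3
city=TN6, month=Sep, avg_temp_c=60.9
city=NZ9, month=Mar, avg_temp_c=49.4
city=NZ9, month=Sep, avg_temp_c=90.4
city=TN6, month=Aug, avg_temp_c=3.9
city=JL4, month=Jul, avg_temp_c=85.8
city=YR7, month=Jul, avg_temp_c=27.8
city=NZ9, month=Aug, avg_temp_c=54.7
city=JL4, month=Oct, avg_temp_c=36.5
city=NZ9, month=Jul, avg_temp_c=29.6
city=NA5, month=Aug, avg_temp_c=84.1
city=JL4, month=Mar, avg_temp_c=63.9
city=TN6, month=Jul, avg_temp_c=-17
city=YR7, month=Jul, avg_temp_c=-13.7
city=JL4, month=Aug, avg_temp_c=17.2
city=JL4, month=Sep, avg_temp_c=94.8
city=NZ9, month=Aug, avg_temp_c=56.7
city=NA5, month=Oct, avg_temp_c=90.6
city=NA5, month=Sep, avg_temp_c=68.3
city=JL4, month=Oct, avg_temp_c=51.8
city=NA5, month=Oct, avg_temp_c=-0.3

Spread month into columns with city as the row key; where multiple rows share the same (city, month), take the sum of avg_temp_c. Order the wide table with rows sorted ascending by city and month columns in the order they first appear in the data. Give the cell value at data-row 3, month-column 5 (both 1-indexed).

With rows sorted ascending by city, row 3 is city=NZ9. month columns in first-appearance order: Jul, Mar, Aug, Oct, Sep; column 5 is Sep.
Long rows with city=NZ9, month=Sep: -8.5 + 21.1 + 90.4 = 103.

103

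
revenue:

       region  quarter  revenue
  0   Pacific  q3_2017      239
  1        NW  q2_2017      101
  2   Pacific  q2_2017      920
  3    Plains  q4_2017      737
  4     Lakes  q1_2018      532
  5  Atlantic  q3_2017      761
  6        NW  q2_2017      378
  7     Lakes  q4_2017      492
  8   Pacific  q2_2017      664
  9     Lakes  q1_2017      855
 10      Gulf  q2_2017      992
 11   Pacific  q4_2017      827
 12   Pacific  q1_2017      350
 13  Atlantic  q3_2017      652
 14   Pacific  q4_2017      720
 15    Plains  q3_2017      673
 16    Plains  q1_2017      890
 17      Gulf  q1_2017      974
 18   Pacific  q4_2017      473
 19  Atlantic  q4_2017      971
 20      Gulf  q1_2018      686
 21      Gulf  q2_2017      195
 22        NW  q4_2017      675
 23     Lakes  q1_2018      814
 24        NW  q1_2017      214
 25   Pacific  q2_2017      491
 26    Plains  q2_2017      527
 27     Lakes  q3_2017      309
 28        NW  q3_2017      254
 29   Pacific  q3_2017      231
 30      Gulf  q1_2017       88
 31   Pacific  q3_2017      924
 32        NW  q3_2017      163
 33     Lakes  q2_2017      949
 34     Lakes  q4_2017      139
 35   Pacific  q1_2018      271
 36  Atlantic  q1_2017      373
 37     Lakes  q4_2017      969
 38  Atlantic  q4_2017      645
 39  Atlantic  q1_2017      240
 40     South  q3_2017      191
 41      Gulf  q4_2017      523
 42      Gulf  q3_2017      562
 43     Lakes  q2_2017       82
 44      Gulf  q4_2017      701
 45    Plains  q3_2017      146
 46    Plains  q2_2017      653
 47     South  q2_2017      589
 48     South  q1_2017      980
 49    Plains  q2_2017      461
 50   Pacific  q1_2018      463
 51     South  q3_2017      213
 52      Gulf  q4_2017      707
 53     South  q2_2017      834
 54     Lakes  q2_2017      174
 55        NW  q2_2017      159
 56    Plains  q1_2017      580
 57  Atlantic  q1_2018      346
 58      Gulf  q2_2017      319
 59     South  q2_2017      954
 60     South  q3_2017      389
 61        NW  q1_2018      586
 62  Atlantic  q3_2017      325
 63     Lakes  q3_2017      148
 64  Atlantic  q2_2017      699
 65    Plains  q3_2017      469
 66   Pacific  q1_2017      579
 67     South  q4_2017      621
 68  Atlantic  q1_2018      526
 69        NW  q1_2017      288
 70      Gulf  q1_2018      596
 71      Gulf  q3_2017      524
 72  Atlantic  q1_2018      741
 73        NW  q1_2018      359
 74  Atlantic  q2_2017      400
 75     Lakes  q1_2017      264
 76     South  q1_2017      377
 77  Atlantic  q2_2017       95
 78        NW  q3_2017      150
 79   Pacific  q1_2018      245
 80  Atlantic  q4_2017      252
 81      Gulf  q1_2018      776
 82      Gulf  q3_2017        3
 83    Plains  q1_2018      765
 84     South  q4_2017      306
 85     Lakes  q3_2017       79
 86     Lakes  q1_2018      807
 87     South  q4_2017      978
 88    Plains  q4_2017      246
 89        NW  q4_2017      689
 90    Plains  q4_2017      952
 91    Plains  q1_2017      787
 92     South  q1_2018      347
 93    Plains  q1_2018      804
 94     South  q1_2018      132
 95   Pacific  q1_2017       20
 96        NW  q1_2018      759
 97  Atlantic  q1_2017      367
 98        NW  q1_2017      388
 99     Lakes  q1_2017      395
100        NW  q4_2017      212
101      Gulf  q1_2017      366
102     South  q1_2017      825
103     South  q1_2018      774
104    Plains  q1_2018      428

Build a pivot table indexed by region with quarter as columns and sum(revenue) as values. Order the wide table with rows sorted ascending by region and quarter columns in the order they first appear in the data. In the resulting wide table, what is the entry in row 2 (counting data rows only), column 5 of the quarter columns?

With rows sorted ascending by region, row 2 is region=Gulf. quarter columns in first-appearance order: q3_2017, q2_2017, q4_2017, q1_2018, q1_2017; column 5 is q1_2017.
Long rows with region=Gulf, quarter=q1_2017: 974 + 88 + 366 = 1428.

1428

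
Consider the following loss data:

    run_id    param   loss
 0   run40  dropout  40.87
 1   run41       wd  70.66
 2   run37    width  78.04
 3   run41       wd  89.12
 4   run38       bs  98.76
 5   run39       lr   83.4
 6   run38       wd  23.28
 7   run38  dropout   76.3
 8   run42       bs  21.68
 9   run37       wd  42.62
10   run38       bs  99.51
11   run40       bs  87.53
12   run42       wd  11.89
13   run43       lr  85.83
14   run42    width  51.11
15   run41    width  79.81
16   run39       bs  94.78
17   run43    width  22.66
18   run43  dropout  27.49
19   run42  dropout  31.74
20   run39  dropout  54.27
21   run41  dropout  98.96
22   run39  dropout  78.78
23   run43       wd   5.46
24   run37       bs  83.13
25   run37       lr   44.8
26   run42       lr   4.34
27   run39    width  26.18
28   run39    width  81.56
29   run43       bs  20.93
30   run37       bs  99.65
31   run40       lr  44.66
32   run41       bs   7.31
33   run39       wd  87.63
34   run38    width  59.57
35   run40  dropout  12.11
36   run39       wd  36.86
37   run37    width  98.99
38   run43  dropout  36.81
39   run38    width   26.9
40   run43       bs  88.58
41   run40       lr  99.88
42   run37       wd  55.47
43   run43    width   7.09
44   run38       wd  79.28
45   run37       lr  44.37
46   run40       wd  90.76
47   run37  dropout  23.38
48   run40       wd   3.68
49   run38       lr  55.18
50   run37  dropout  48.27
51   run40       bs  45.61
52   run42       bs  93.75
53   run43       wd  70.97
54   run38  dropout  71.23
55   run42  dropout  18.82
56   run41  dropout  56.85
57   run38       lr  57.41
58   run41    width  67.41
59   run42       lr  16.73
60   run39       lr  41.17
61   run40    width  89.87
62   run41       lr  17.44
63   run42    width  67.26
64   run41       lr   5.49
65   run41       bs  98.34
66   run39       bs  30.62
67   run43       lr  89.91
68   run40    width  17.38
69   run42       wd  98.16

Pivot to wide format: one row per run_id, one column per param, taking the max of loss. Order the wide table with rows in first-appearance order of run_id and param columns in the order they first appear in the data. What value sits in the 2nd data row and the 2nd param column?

With rows in first-appearance order of run_id, row 2 is run_id=run41. param columns in first-appearance order: dropout, wd, width, bs, lr; column 2 is wd.
Long rows with run_id=run41, param=wd: max(70.66, 89.12) = 89.12.

89.12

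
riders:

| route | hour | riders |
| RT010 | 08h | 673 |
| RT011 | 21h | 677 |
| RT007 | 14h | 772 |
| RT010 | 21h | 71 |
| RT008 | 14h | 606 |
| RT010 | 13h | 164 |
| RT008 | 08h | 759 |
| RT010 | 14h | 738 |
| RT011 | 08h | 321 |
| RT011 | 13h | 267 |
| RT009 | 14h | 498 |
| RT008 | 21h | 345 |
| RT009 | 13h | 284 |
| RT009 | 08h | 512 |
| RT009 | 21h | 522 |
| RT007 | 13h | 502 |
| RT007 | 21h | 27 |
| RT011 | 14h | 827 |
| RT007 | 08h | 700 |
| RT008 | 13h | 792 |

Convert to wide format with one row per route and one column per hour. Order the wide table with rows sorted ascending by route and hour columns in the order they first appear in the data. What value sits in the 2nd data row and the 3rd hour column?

With rows sorted ascending by route, row 2 is route=RT008. hour columns in first-appearance order: 08h, 21h, 14h, 13h; column 3 is 14h.
Long rows with route=RT008, hour=14h: riders = 606.

606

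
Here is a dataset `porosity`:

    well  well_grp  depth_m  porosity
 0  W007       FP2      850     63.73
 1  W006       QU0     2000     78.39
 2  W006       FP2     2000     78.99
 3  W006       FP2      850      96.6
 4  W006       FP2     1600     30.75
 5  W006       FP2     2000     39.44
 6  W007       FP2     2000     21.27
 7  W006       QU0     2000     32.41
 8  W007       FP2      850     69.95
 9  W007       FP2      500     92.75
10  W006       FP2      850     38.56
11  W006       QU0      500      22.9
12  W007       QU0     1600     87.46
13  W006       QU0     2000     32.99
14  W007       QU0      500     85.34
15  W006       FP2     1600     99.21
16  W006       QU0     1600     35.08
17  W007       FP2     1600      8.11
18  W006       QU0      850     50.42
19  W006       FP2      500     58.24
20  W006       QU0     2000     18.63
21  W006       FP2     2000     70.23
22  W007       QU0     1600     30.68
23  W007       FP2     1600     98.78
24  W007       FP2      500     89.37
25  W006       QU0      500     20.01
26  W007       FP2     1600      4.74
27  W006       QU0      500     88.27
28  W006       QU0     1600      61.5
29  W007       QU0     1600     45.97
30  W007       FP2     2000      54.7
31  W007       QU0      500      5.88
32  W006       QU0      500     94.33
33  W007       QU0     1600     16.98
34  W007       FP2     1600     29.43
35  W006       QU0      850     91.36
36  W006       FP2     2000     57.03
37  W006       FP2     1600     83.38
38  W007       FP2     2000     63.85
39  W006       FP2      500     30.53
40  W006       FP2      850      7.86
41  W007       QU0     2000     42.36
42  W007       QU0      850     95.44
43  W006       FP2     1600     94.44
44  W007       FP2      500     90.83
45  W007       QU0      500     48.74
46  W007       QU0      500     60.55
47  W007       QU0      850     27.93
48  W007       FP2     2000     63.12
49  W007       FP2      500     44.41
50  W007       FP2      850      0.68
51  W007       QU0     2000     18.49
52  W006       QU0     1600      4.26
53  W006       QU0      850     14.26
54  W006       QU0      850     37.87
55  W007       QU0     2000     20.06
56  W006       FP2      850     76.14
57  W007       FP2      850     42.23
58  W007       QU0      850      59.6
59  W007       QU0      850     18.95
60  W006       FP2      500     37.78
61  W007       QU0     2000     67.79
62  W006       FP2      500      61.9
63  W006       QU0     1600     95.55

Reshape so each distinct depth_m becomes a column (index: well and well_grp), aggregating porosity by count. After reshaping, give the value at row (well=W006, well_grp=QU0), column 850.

Rows with well=W006, well_grp=QU0 and depth_m=850: porosity values are 50.42, 91.36, 14.26, 37.87.
4 rows match — count = 4.

4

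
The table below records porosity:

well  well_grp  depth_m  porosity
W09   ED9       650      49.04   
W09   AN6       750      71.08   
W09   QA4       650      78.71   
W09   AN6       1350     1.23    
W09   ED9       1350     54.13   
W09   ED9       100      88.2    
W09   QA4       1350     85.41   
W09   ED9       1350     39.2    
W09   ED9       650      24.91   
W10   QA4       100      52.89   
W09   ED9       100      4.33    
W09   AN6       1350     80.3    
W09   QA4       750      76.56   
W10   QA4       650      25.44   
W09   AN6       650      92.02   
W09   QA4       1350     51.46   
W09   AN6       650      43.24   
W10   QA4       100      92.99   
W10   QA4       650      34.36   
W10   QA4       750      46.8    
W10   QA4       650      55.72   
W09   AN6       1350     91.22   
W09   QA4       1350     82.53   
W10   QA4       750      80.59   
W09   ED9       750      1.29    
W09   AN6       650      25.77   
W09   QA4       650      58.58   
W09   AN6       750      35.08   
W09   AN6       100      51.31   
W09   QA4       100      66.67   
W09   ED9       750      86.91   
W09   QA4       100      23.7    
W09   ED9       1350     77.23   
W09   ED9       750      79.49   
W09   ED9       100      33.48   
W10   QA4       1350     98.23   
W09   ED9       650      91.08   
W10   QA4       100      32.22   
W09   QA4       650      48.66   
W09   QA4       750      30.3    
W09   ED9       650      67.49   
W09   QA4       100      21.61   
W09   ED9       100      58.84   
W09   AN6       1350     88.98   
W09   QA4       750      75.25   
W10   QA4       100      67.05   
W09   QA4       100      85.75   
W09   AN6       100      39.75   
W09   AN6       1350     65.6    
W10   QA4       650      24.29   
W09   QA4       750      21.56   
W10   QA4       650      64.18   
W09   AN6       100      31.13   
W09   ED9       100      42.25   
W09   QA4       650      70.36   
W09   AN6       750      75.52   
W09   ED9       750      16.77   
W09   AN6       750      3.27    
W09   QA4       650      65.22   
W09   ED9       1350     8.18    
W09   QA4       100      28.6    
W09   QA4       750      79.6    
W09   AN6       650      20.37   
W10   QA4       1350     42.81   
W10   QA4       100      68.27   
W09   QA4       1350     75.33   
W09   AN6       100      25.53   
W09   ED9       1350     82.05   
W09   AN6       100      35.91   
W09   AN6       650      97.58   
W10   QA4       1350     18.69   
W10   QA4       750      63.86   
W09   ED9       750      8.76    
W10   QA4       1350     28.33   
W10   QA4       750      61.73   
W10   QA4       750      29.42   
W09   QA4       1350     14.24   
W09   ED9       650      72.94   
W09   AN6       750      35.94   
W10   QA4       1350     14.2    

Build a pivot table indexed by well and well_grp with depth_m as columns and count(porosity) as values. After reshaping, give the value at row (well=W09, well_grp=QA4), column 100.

Rows with well=W09, well_grp=QA4 and depth_m=100: porosity values are 66.67, 23.7, 21.61, 85.75, 28.6.
5 rows match — count = 5.

5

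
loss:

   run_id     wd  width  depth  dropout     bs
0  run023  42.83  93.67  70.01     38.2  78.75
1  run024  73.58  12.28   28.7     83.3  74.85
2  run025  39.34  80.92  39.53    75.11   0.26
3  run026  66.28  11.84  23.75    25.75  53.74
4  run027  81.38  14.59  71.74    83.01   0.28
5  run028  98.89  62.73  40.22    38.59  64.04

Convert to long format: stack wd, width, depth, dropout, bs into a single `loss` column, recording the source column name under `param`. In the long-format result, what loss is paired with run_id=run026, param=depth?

23.75

Unpivoting turns each (run_id, wide-column) pair into one long row.
The wide cell at row run026, column depth holds 23.75, so the long row (run026, depth) has loss=23.75.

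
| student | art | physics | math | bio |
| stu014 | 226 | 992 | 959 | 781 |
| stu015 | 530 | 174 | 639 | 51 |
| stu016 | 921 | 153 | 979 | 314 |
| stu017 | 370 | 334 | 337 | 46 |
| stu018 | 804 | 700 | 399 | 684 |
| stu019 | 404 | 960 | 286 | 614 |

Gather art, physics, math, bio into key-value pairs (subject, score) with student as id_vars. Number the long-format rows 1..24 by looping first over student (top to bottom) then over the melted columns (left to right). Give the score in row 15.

24 rows total (6 × 4). Row 15: index ⌊(15-1)/4⌋ = 3 into student → stu017; (15-1) mod 4 = 2 into the melted columns → math.
So row 15 is (stu017, math, 337); score = 337.

337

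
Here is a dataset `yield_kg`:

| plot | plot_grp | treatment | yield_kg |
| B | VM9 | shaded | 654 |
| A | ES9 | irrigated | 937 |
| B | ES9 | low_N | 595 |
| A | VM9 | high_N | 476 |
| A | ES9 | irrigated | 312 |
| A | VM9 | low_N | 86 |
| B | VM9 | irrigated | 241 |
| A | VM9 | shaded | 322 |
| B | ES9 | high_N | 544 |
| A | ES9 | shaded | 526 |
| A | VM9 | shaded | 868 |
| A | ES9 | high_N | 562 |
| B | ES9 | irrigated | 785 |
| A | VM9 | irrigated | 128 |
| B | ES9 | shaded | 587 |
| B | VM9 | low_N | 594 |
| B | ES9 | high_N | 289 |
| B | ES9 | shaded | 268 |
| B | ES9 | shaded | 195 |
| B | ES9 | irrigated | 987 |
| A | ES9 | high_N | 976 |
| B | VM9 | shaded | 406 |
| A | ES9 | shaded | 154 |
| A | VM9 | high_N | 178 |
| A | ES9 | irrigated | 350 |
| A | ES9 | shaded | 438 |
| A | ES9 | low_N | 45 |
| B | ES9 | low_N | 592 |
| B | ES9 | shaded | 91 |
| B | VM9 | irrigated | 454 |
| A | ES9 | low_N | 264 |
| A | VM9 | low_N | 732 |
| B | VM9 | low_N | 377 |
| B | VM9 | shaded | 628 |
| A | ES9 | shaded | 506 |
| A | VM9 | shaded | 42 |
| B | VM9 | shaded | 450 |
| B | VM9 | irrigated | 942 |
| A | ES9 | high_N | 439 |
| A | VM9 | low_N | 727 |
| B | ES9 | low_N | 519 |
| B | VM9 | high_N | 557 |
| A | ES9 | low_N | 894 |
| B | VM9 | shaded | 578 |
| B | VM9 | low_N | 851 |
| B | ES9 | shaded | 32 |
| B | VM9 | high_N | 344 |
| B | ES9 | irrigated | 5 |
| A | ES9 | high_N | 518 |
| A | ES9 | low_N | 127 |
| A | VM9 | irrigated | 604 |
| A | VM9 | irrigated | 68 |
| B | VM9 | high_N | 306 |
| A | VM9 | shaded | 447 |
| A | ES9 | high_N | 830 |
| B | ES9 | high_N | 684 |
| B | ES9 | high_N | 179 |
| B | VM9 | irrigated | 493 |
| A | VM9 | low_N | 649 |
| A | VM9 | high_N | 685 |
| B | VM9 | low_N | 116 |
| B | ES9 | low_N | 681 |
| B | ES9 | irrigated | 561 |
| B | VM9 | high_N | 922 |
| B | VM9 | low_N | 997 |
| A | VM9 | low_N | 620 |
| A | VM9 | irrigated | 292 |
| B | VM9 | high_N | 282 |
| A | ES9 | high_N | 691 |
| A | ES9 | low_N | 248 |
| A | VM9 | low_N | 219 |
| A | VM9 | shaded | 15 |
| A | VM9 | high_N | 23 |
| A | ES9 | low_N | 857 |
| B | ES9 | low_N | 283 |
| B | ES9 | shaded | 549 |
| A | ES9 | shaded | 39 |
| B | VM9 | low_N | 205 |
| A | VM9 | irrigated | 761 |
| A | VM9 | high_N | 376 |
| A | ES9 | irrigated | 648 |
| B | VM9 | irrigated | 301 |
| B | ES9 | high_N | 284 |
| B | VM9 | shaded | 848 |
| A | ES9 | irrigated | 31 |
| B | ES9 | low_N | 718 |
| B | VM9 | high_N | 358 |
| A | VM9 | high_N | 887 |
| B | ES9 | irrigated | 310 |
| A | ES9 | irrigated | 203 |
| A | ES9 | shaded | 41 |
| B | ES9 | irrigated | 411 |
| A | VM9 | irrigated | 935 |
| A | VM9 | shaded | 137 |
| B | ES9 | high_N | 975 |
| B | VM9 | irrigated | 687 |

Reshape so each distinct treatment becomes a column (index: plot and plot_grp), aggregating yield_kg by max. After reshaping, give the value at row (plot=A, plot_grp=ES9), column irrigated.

937

Rows with plot=A, plot_grp=ES9 and treatment=irrigated: yield_kg values are 937, 312, 350, 648, 31, 203.
max(937, 312, 350, 648, 31, 203) = 937.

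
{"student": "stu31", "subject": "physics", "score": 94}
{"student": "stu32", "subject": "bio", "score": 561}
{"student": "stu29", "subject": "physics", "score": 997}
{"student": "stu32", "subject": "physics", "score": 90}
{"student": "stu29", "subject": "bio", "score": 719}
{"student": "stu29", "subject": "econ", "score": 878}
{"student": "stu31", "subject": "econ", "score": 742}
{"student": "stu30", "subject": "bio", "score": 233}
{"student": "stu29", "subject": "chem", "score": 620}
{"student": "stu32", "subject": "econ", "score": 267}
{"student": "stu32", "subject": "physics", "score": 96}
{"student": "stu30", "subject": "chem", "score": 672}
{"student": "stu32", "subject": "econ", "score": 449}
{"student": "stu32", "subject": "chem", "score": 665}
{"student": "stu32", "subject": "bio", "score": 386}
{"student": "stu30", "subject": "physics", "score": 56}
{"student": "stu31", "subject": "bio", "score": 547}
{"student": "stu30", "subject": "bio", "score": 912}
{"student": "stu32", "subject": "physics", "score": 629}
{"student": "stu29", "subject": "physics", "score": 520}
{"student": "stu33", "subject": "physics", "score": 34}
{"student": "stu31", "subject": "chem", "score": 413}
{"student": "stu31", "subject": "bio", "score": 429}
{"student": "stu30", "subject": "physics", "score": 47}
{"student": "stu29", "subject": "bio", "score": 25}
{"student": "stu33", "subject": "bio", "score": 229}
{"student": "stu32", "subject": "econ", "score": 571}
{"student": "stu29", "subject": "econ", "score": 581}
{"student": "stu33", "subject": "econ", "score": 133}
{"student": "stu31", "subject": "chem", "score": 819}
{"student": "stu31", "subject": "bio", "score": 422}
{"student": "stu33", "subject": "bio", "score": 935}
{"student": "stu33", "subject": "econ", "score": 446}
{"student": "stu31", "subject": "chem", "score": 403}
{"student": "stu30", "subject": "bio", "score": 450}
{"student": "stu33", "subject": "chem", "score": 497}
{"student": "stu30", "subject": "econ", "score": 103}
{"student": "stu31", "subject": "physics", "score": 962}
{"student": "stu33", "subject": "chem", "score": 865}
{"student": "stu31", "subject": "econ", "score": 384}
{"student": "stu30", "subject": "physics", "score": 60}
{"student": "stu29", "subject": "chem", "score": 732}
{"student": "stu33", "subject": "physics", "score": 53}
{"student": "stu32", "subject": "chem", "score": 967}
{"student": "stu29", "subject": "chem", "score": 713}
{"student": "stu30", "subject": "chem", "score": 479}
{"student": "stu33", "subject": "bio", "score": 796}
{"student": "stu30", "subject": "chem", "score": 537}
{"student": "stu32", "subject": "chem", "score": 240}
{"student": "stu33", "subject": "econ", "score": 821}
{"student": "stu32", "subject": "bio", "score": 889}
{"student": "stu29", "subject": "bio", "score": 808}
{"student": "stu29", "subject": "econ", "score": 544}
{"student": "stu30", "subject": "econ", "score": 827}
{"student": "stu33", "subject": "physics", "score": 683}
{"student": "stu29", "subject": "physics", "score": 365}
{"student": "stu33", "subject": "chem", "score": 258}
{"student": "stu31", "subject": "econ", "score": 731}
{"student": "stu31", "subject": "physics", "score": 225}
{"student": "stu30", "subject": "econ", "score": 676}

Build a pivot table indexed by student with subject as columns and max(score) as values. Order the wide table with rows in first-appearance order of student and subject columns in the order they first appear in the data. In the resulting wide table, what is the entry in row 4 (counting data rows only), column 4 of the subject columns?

672

With rows in first-appearance order of student, row 4 is student=stu30. subject columns in first-appearance order: physics, bio, econ, chem; column 4 is chem.
Long rows with student=stu30, subject=chem: max(672, 479, 537) = 672.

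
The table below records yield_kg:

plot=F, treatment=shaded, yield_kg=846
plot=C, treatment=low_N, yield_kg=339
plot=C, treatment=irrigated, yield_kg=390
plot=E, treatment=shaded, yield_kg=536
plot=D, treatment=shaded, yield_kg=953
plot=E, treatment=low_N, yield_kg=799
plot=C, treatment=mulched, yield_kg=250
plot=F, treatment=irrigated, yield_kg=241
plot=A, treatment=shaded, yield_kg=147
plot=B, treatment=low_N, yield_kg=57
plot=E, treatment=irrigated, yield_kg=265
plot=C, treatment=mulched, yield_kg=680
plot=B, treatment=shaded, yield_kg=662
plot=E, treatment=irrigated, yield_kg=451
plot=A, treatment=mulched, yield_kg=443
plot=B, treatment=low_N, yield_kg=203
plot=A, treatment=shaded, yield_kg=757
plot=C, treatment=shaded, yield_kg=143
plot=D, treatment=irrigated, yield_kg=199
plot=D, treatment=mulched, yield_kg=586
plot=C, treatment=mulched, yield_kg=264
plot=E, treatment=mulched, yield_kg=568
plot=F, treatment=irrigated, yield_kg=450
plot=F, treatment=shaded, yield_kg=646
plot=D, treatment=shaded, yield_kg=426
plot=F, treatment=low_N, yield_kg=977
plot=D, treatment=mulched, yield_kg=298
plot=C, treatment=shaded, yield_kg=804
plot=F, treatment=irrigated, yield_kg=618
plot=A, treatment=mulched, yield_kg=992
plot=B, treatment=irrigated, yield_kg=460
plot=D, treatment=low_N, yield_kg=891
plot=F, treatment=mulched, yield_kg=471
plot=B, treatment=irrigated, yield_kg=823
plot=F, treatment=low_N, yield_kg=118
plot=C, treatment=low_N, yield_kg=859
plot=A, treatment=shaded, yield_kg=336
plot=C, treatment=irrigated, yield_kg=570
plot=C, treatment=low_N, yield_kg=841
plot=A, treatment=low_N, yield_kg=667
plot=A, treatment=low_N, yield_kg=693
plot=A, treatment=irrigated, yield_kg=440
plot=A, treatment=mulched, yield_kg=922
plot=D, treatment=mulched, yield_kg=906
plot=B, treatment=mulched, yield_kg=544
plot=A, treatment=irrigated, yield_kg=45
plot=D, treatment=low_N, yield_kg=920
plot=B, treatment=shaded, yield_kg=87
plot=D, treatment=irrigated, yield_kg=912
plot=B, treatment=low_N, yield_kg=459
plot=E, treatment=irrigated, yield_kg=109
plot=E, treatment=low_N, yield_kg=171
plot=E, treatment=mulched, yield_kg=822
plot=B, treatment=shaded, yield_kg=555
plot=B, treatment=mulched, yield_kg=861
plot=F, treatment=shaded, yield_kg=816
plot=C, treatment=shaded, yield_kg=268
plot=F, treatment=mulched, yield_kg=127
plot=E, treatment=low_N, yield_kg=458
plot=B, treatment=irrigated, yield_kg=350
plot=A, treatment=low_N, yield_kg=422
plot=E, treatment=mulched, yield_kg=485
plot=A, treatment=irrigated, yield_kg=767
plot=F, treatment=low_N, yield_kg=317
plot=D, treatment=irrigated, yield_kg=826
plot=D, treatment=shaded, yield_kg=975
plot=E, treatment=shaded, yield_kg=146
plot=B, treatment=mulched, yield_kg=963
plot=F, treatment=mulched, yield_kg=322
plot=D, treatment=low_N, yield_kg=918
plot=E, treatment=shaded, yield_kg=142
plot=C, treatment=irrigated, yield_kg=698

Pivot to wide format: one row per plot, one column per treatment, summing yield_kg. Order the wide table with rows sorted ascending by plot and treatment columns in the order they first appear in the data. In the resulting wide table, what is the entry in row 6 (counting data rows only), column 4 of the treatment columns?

920

With rows sorted ascending by plot, row 6 is plot=F. treatment columns in first-appearance order: shaded, low_N, irrigated, mulched; column 4 is mulched.
Long rows with plot=F, treatment=mulched: 471 + 127 + 322 = 920.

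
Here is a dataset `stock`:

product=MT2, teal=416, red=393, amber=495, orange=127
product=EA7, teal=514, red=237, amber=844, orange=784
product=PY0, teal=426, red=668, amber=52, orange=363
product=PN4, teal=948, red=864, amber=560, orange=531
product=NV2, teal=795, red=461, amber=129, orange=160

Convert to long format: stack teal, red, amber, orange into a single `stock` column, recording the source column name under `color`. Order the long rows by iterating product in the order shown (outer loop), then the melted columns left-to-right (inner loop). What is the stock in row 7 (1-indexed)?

844

20 rows total (5 × 4). Row 7: index ⌊(7-1)/4⌋ = 1 into product → EA7; (7-1) mod 4 = 2 into the melted columns → amber.
So row 7 is (EA7, amber, 844); stock = 844.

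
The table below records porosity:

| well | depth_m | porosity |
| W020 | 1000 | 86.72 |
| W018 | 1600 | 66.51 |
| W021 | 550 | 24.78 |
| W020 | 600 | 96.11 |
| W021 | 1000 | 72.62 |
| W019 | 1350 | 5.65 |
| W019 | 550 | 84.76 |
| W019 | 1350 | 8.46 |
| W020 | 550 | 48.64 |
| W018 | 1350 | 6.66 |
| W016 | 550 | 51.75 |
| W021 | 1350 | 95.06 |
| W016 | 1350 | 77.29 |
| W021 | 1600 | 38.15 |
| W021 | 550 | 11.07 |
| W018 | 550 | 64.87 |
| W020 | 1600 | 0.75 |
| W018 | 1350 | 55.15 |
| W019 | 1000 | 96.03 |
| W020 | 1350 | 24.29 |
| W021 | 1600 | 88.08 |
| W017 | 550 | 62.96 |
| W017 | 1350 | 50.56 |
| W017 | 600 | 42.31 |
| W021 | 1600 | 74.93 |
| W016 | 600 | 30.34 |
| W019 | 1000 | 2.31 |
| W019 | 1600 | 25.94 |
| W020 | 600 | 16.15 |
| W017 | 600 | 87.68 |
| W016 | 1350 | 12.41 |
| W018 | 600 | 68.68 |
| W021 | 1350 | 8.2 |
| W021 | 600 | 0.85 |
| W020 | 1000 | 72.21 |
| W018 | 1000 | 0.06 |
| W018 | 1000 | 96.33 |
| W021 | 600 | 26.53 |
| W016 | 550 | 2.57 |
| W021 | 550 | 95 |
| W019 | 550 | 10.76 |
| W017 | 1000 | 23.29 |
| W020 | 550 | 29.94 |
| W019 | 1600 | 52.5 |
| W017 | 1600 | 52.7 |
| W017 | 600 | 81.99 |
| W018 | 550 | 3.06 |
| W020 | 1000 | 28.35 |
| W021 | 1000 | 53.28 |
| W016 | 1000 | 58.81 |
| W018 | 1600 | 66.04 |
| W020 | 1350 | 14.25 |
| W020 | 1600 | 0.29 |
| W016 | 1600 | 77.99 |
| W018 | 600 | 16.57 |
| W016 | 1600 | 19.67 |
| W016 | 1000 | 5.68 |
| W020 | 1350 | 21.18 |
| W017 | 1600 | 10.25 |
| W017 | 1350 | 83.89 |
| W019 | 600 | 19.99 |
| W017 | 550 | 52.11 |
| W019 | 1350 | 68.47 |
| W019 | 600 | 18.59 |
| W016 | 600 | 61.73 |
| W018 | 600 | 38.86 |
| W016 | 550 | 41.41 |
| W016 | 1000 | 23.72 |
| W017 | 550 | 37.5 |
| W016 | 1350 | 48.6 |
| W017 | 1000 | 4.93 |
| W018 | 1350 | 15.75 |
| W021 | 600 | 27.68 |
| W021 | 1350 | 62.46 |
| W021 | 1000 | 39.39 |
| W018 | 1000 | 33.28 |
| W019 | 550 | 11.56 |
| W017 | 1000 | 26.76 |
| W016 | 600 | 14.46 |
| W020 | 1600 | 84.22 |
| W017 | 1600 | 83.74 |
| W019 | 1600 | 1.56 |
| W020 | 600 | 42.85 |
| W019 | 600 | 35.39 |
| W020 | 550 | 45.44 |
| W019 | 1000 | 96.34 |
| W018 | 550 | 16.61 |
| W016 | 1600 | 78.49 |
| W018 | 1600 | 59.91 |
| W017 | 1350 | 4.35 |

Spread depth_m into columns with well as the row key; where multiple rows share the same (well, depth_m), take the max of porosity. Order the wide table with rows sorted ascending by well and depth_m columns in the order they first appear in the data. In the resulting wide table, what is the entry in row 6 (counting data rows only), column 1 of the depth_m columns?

72.62

With rows sorted ascending by well, row 6 is well=W021. depth_m columns in first-appearance order: 1000, 1600, 550, 600, 1350; column 1 is 1000.
Long rows with well=W021, depth_m=1000: max(72.62, 53.28, 39.39) = 72.62.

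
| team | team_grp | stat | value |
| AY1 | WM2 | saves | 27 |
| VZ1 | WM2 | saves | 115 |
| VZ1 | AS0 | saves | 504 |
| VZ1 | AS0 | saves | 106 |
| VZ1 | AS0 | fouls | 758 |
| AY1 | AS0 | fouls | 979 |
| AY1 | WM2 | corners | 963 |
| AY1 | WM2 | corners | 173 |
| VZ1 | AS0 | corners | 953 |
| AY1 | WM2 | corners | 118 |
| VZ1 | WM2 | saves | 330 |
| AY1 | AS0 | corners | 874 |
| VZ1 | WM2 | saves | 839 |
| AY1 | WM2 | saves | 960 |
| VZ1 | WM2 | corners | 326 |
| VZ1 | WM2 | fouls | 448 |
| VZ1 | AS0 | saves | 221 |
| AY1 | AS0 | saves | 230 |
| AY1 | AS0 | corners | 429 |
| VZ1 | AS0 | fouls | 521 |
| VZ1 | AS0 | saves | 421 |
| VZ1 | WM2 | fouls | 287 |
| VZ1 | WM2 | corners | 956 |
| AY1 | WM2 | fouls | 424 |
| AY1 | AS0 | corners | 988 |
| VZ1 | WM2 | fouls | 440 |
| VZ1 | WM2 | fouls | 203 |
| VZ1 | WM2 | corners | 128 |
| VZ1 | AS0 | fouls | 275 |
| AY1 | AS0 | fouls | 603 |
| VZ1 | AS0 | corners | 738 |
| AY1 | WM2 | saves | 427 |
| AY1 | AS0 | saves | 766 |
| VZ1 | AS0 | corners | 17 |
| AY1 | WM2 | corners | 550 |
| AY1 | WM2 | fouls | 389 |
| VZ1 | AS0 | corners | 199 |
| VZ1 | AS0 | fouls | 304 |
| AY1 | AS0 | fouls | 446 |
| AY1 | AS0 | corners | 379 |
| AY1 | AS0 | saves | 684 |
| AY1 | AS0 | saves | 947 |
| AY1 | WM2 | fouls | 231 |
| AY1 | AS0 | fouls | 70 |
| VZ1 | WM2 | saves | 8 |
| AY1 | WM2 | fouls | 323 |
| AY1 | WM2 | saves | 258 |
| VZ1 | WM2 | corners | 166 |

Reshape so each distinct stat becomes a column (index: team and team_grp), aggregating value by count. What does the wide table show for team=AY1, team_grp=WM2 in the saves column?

Rows with team=AY1, team_grp=WM2 and stat=saves: value values are 27, 960, 427, 258.
4 rows match — count = 4.

4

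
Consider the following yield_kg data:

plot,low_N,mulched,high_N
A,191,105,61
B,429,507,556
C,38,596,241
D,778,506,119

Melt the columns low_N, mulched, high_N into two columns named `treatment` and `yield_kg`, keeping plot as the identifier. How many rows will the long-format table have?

4 plot values × 3 melted columns = 12 rows.

12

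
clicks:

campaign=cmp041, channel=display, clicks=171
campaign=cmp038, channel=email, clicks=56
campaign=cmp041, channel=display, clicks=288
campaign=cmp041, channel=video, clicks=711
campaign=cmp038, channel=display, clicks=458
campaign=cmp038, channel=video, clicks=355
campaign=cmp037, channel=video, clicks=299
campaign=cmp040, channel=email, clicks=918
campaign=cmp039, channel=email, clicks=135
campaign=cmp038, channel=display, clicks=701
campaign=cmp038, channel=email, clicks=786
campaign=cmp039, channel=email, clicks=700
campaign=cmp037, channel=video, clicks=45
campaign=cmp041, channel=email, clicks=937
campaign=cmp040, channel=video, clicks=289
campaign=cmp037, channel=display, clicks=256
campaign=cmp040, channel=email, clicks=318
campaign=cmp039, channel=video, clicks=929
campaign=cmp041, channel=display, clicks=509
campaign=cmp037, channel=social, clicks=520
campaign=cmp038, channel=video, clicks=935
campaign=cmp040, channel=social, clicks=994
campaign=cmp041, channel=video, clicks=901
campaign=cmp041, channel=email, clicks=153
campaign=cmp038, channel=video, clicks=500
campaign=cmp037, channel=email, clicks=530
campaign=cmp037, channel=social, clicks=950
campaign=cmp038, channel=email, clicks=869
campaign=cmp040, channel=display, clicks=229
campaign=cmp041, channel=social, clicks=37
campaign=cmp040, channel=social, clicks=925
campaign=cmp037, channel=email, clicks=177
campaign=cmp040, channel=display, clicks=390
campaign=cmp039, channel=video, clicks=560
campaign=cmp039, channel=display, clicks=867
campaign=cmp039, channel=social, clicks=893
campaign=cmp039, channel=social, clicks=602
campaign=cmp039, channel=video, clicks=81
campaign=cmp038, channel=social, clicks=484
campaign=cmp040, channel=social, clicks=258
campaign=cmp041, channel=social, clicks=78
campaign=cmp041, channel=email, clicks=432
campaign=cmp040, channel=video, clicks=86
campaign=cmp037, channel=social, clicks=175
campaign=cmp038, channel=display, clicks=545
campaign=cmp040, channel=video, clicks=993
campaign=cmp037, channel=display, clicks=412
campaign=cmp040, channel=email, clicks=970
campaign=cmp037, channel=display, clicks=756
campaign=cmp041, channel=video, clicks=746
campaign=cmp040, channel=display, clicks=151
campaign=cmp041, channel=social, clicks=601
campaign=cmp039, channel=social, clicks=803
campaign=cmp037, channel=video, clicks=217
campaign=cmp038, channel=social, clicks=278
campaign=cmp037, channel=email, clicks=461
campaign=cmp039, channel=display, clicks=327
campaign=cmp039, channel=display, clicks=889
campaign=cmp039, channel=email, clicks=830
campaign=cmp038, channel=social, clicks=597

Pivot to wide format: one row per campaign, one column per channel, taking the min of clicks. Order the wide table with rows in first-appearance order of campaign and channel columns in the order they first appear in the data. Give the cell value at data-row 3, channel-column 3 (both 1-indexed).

With rows in first-appearance order of campaign, row 3 is campaign=cmp037. channel columns in first-appearance order: display, email, video, social; column 3 is video.
Long rows with campaign=cmp037, channel=video: min(299, 45, 217) = 45.

45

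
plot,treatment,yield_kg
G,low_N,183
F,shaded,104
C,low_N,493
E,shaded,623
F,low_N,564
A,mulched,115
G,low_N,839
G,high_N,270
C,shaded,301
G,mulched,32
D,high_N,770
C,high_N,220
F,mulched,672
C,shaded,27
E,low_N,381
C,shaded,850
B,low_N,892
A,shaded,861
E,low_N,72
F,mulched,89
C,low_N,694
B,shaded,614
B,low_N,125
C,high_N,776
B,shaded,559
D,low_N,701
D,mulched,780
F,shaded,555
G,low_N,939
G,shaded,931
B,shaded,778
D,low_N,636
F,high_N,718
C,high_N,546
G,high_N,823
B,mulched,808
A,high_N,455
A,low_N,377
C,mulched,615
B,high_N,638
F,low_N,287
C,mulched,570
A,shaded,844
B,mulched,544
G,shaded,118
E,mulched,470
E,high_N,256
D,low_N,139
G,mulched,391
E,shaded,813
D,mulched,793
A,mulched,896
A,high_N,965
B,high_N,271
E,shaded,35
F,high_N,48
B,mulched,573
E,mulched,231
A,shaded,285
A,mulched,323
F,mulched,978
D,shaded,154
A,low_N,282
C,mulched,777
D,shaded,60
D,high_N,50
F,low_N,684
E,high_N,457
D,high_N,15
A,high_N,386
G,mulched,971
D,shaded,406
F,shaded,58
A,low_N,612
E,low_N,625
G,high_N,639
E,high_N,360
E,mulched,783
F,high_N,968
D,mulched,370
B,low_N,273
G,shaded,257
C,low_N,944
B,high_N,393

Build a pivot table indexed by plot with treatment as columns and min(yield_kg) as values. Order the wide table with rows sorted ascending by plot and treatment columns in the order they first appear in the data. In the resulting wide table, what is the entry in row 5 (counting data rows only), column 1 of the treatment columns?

72

With rows sorted ascending by plot, row 5 is plot=E. treatment columns in first-appearance order: low_N, shaded, mulched, high_N; column 1 is low_N.
Long rows with plot=E, treatment=low_N: min(381, 72, 625) = 72.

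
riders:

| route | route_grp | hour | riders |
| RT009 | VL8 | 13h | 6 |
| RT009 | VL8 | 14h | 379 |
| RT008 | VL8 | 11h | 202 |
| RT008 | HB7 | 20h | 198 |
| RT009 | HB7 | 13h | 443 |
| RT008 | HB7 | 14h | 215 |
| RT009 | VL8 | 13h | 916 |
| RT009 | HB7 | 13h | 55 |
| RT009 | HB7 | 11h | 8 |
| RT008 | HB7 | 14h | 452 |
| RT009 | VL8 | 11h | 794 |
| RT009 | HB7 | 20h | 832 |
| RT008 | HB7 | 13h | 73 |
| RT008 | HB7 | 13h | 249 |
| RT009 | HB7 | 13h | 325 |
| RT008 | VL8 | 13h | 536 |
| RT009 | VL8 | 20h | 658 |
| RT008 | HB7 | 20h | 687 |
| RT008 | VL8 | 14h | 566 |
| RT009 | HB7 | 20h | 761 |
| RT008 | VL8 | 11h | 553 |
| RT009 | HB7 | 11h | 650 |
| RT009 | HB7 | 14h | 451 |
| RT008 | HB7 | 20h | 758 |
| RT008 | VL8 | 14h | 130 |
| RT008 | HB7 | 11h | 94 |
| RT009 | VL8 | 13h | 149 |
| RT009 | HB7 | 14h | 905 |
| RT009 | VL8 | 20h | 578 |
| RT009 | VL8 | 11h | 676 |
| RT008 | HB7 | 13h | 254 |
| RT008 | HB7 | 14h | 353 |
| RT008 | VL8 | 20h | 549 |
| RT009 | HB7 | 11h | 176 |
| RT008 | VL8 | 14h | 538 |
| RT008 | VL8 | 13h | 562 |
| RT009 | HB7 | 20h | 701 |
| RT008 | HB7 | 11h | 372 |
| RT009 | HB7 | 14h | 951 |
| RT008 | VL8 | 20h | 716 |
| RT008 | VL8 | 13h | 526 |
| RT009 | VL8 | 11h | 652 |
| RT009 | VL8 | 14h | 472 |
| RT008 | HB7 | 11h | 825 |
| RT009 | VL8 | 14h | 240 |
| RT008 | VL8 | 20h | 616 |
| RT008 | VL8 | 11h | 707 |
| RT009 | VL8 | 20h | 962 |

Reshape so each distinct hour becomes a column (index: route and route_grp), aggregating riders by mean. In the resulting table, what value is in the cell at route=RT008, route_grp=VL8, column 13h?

Rows with route=RT008, route_grp=VL8 and hour=13h: riders values are 536, 562, 526.
(536 + 562 + 526) / 3 = 541.33.

541.33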